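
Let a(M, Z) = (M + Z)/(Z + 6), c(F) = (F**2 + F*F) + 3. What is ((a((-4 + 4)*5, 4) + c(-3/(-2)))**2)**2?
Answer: 38950081/10000 ≈ 3895.0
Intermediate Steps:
c(F) = 3 + 2*F**2 (c(F) = (F**2 + F**2) + 3 = 2*F**2 + 3 = 3 + 2*F**2)
a(M, Z) = (M + Z)/(6 + Z)
((a((-4 + 4)*5, 4) + c(-3/(-2)))**2)**2 = ((((-4 + 4)*5 + 4)/(6 + 4) + (3 + 2*(-3/(-2))**2))**2)**2 = (((0*5 + 4)/10 + (3 + 2*(-3*(-1/2))**2))**2)**2 = (((0 + 4)/10 + (3 + 2*(3/2)**2))**2)**2 = (((1/10)*4 + (3 + 2*(9/4)))**2)**2 = ((2/5 + (3 + 9/2))**2)**2 = ((2/5 + 15/2)**2)**2 = ((79/10)**2)**2 = (6241/100)**2 = 38950081/10000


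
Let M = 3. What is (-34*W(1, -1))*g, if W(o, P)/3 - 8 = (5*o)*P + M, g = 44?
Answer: -26928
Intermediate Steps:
W(o, P) = 33 + 15*P*o (W(o, P) = 24 + 3*((5*o)*P + 3) = 24 + 3*(5*P*o + 3) = 24 + 3*(3 + 5*P*o) = 24 + (9 + 15*P*o) = 33 + 15*P*o)
(-34*W(1, -1))*g = -34*(33 + 15*(-1)*1)*44 = -34*(33 - 15)*44 = -34*18*44 = -612*44 = -26928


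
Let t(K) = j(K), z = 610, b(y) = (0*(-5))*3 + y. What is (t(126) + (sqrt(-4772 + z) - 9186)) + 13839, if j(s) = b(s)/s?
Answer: 4654 + I*sqrt(4162) ≈ 4654.0 + 64.514*I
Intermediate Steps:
b(y) = y (b(y) = 0*3 + y = 0 + y = y)
j(s) = 1 (j(s) = s/s = 1)
t(K) = 1
(t(126) + (sqrt(-4772 + z) - 9186)) + 13839 = (1 + (sqrt(-4772 + 610) - 9186)) + 13839 = (1 + (sqrt(-4162) - 9186)) + 13839 = (1 + (I*sqrt(4162) - 9186)) + 13839 = (1 + (-9186 + I*sqrt(4162))) + 13839 = (-9185 + I*sqrt(4162)) + 13839 = 4654 + I*sqrt(4162)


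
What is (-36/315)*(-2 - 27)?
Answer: 116/35 ≈ 3.3143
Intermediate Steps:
(-36/315)*(-2 - 27) = -36*1/315*(-29) = -4/35*(-29) = 116/35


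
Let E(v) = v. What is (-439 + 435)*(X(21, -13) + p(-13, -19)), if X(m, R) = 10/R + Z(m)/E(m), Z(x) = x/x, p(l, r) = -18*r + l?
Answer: -358480/273 ≈ -1313.1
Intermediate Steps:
p(l, r) = l - 18*r
Z(x) = 1
X(m, R) = 1/m + 10/R (X(m, R) = 10/R + 1/m = 1/m + 10/R)
(-439 + 435)*(X(21, -13) + p(-13, -19)) = (-439 + 435)*((1/21 + 10/(-13)) + (-13 - 18*(-19))) = -4*((1/21 + 10*(-1/13)) + (-13 + 342)) = -4*((1/21 - 10/13) + 329) = -4*(-197/273 + 329) = -4*89620/273 = -358480/273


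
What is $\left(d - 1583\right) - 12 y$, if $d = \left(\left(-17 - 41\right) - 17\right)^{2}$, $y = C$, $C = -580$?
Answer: $11002$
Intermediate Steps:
$y = -580$
$d = 5625$ ($d = \left(-58 - 17\right)^{2} = \left(-75\right)^{2} = 5625$)
$\left(d - 1583\right) - 12 y = \left(5625 - 1583\right) - -6960 = 4042 + 6960 = 11002$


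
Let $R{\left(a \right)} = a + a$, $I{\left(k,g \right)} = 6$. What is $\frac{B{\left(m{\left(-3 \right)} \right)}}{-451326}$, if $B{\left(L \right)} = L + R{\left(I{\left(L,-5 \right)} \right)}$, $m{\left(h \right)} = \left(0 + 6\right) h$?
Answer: $\frac{1}{75221} \approx 1.3294 \cdot 10^{-5}$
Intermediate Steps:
$R{\left(a \right)} = 2 a$
$m{\left(h \right)} = 6 h$
$B{\left(L \right)} = 12 + L$ ($B{\left(L \right)} = L + 2 \cdot 6 = L + 12 = 12 + L$)
$\frac{B{\left(m{\left(-3 \right)} \right)}}{-451326} = \frac{12 + 6 \left(-3\right)}{-451326} = \left(12 - 18\right) \left(- \frac{1}{451326}\right) = \left(-6\right) \left(- \frac{1}{451326}\right) = \frac{1}{75221}$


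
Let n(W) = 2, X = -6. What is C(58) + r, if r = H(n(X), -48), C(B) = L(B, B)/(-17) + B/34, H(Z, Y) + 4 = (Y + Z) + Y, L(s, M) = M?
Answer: -1695/17 ≈ -99.706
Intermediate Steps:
H(Z, Y) = -4 + Z + 2*Y (H(Z, Y) = -4 + ((Y + Z) + Y) = -4 + (Z + 2*Y) = -4 + Z + 2*Y)
C(B) = -B/34 (C(B) = B/(-17) + B/34 = B*(-1/17) + B*(1/34) = -B/17 + B/34 = -B/34)
r = -98 (r = -4 + 2 + 2*(-48) = -4 + 2 - 96 = -98)
C(58) + r = -1/34*58 - 98 = -29/17 - 98 = -1695/17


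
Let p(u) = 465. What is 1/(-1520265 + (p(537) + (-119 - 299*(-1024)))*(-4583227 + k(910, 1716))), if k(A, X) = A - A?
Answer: -1/1404861426759 ≈ -7.1181e-13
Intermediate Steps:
k(A, X) = 0
1/(-1520265 + (p(537) + (-119 - 299*(-1024)))*(-4583227 + k(910, 1716))) = 1/(-1520265 + (465 + (-119 - 299*(-1024)))*(-4583227 + 0)) = 1/(-1520265 + (465 + (-119 + 306176))*(-4583227)) = 1/(-1520265 + (465 + 306057)*(-4583227)) = 1/(-1520265 + 306522*(-4583227)) = 1/(-1520265 - 1404859906494) = 1/(-1404861426759) = -1/1404861426759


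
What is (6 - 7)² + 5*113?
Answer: 566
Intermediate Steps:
(6 - 7)² + 5*113 = (-1)² + 565 = 1 + 565 = 566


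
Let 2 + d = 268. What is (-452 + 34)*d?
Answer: -111188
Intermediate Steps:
d = 266 (d = -2 + 268 = 266)
(-452 + 34)*d = (-452 + 34)*266 = -418*266 = -111188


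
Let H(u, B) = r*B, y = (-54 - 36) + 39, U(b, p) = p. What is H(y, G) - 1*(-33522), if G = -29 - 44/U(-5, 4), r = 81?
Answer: 30282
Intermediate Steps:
y = -51 (y = -90 + 39 = -51)
G = -40 (G = -29 - 44/4 = -29 - 44*¼ = -29 - 11 = -40)
H(u, B) = 81*B
H(y, G) - 1*(-33522) = 81*(-40) - 1*(-33522) = -3240 + 33522 = 30282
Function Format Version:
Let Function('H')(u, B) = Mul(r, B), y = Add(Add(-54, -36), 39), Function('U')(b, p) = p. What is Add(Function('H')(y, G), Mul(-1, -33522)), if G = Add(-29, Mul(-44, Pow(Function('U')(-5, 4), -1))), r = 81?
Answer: 30282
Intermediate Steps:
y = -51 (y = Add(-90, 39) = -51)
G = -40 (G = Add(-29, Mul(-44, Pow(4, -1))) = Add(-29, Mul(-44, Rational(1, 4))) = Add(-29, -11) = -40)
Function('H')(u, B) = Mul(81, B)
Add(Function('H')(y, G), Mul(-1, -33522)) = Add(Mul(81, -40), Mul(-1, -33522)) = Add(-3240, 33522) = 30282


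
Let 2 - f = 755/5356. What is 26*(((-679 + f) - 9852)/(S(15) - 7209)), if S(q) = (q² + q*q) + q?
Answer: 56394079/1389264 ≈ 40.593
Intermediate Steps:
S(q) = q + 2*q² (S(q) = (q² + q²) + q = 2*q² + q = q + 2*q²)
f = 9957/5356 (f = 2 - 755/5356 = 9957/5356 ≈ 1.8590)
26*(((-679 + f) - 9852)/(S(15) - 7209)) = 26*(((-679 + 9957/5356) - 9852)/(15*(1 + 2*15) - 7209)) = 26*((-3626767/5356 - 9852)/(15*(1 + 30) - 7209)) = 26*(-56394079/(5356*(15*31 - 7209))) = 26*(-56394079/(5356*(465 - 7209))) = 26*(-56394079/5356/(-6744)) = 26*(-56394079/5356*(-1/6744)) = 26*(56394079/36120864) = 56394079/1389264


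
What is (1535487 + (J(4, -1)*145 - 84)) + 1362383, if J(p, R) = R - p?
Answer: 2897061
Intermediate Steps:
(1535487 + (J(4, -1)*145 - 84)) + 1362383 = (1535487 + ((-1 - 1*4)*145 - 84)) + 1362383 = (1535487 + ((-1 - 4)*145 - 84)) + 1362383 = (1535487 + (-5*145 - 84)) + 1362383 = (1535487 + (-725 - 84)) + 1362383 = (1535487 - 809) + 1362383 = 1534678 + 1362383 = 2897061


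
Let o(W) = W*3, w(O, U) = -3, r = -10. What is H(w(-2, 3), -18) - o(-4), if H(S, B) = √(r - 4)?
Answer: 12 + I*√14 ≈ 12.0 + 3.7417*I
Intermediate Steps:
H(S, B) = I*√14 (H(S, B) = √(-10 - 4) = √(-14) = I*√14)
o(W) = 3*W
H(w(-2, 3), -18) - o(-4) = I*√14 - 3*(-4) = I*√14 - 1*(-12) = I*√14 + 12 = 12 + I*√14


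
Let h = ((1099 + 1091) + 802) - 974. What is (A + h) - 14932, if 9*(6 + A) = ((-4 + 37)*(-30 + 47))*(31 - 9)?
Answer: -34646/3 ≈ -11549.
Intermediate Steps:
A = 4096/3 (A = -6 + (((-4 + 37)*(-30 + 47))*(31 - 9))/9 = -6 + ((33*17)*22)/9 = -6 + (561*22)/9 = -6 + (⅑)*12342 = -6 + 4114/3 = 4096/3 ≈ 1365.3)
h = 2018 (h = (2190 + 802) - 974 = 2992 - 974 = 2018)
(A + h) - 14932 = (4096/3 + 2018) - 14932 = 10150/3 - 14932 = -34646/3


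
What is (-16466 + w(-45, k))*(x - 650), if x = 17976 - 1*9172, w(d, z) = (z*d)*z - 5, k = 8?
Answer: -157788054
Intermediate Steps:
w(d, z) = -5 + d*z² (w(d, z) = (d*z)*z - 5 = d*z² - 5 = -5 + d*z²)
x = 8804 (x = 17976 - 9172 = 8804)
(-16466 + w(-45, k))*(x - 650) = (-16466 + (-5 - 45*8²))*(8804 - 650) = (-16466 + (-5 - 45*64))*8154 = (-16466 + (-5 - 2880))*8154 = (-16466 - 2885)*8154 = -19351*8154 = -157788054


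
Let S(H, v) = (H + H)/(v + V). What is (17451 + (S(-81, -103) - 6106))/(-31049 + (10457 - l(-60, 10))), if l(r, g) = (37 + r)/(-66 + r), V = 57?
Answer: -32888016/59676145 ≈ -0.55111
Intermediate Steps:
l(r, g) = (37 + r)/(-66 + r)
S(H, v) = 2*H/(57 + v) (S(H, v) = (H + H)/(v + 57) = (2*H)/(57 + v) = 2*H/(57 + v))
(17451 + (S(-81, -103) - 6106))/(-31049 + (10457 - l(-60, 10))) = (17451 + (2*(-81)/(57 - 103) - 6106))/(-31049 + (10457 - (37 - 60)/(-66 - 60))) = (17451 + (2*(-81)/(-46) - 6106))/(-31049 + (10457 - (-23)/(-126))) = (17451 + (2*(-81)*(-1/46) - 6106))/(-31049 + (10457 - (-1)*(-23)/126)) = (17451 + (81/23 - 6106))/(-31049 + (10457 - 1*23/126)) = (17451 - 140357/23)/(-31049 + (10457 - 23/126)) = 261016/(23*(-31049 + 1317559/126)) = 261016/(23*(-2594615/126)) = (261016/23)*(-126/2594615) = -32888016/59676145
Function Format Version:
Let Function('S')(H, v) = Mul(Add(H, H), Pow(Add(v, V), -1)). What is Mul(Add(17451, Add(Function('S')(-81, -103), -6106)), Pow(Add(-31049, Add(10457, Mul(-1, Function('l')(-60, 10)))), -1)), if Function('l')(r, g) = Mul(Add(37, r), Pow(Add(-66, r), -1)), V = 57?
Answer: Rational(-32888016, 59676145) ≈ -0.55111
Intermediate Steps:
Function('l')(r, g) = Mul(Pow(Add(-66, r), -1), Add(37, r))
Function('S')(H, v) = Mul(2, H, Pow(Add(57, v), -1)) (Function('S')(H, v) = Mul(Add(H, H), Pow(Add(v, 57), -1)) = Mul(Mul(2, H), Pow(Add(57, v), -1)) = Mul(2, H, Pow(Add(57, v), -1)))
Mul(Add(17451, Add(Function('S')(-81, -103), -6106)), Pow(Add(-31049, Add(10457, Mul(-1, Function('l')(-60, 10)))), -1)) = Mul(Add(17451, Add(Mul(2, -81, Pow(Add(57, -103), -1)), -6106)), Pow(Add(-31049, Add(10457, Mul(-1, Mul(Pow(Add(-66, -60), -1), Add(37, -60))))), -1)) = Mul(Add(17451, Add(Mul(2, -81, Pow(-46, -1)), -6106)), Pow(Add(-31049, Add(10457, Mul(-1, Mul(Pow(-126, -1), -23)))), -1)) = Mul(Add(17451, Add(Mul(2, -81, Rational(-1, 46)), -6106)), Pow(Add(-31049, Add(10457, Mul(-1, Mul(Rational(-1, 126), -23)))), -1)) = Mul(Add(17451, Add(Rational(81, 23), -6106)), Pow(Add(-31049, Add(10457, Mul(-1, Rational(23, 126)))), -1)) = Mul(Add(17451, Rational(-140357, 23)), Pow(Add(-31049, Add(10457, Rational(-23, 126))), -1)) = Mul(Rational(261016, 23), Pow(Add(-31049, Rational(1317559, 126)), -1)) = Mul(Rational(261016, 23), Pow(Rational(-2594615, 126), -1)) = Mul(Rational(261016, 23), Rational(-126, 2594615)) = Rational(-32888016, 59676145)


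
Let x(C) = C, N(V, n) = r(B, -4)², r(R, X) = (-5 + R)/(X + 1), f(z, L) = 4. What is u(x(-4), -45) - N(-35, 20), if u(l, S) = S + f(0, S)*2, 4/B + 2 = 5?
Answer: -3118/81 ≈ -38.494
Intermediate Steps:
B = 4/3 (B = 4/(-2 + 5) = 4/3 ≈ 1.3333)
r(R, X) = (-5 + R)/(1 + X)
N(V, n) = 121/81 (N(V, n) = ((-5 + 4/3)/(1 - 4))² = (-11/3/(-3))² = (-⅓*(-11/3))² = (11/9)² = 121/81)
u(l, S) = 8 + S (u(l, S) = S + 4*2 = S + 8 = 8 + S)
u(x(-4), -45) - N(-35, 20) = (8 - 45) - 1*121/81 = -37 - 121/81 = -3118/81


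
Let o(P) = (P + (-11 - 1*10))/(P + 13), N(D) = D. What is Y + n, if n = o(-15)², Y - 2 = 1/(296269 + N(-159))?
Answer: 96531861/296110 ≈ 326.00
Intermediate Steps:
o(P) = (-21 + P)/(13 + P) (o(P) = (P + (-11 - 10))/(13 + P) = (P - 21)/(13 + P) = (-21 + P)/(13 + P))
Y = 592221/296110 (Y = 2 + 1/(296269 - 159) = 2 + 1/296110 = 592221/296110 ≈ 2.0000)
n = 324 (n = ((-21 - 15)/(13 - 15))² = (-36/(-2))² = (-½*(-36))² = 18² = 324)
Y + n = 592221/296110 + 324 = 96531861/296110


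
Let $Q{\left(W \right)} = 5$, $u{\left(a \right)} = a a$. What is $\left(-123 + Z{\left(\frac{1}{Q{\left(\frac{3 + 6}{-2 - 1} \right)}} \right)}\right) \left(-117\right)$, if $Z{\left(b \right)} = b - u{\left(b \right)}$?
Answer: $\frac{359307}{25} \approx 14372.0$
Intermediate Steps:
$u{\left(a \right)} = a^{2}$
$Z{\left(b \right)} = b - b^{2}$
$\left(-123 + Z{\left(\frac{1}{Q{\left(\frac{3 + 6}{-2 - 1} \right)}} \right)}\right) \left(-117\right) = \left(-123 + \frac{1 - \frac{1}{5}}{5}\right) \left(-117\right) = \left(-123 + \frac{1}{5} \cdot \frac{4}{5}\right) \left(-117\right) = \left(-123 + \frac{4}{25}\right) \left(-117\right) = \left(- \frac{3071}{25}\right) \left(-117\right) = \frac{359307}{25}$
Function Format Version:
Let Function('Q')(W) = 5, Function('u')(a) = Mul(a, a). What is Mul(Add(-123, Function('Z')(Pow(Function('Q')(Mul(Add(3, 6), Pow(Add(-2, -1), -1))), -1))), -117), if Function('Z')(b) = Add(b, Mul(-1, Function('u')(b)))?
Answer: Rational(359307, 25) ≈ 14372.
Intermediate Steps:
Function('u')(a) = Pow(a, 2)
Function('Z')(b) = Add(b, Mul(-1, Pow(b, 2)))
Mul(Add(-123, Function('Z')(Pow(Function('Q')(Mul(Add(3, 6), Pow(Add(-2, -1), -1))), -1))), -117) = Mul(Add(-123, Mul(Pow(5, -1), Add(1, Mul(-1, Pow(5, -1))))), -117) = Mul(Add(-123, Mul(Rational(1, 5), Add(1, Mul(-1, Rational(1, 5))))), -117) = Mul(Add(-123, Mul(Rational(1, 5), Add(1, Rational(-1, 5)))), -117) = Mul(Add(-123, Mul(Rational(1, 5), Rational(4, 5))), -117) = Mul(Add(-123, Rational(4, 25)), -117) = Mul(Rational(-3071, 25), -117) = Rational(359307, 25)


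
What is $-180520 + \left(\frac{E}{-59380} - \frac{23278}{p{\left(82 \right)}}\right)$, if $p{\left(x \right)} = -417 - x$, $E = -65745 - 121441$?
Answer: $- \frac{2673721934473}{14815310} \approx -1.8047 \cdot 10^{5}$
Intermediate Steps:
$E = -187186$
$-180520 + \left(\frac{E}{-59380} - \frac{23278}{p{\left(82 \right)}}\right) = -180520 - \left(- \frac{93593}{29690} + \frac{23278}{-417 - 82}\right) = -180520 - \left(- \frac{93593}{29690} + \frac{23278}{-499}\right) = -180520 + \left(\frac{93593}{29690} - - \frac{23278}{499}\right) = -180520 + \left(\frac{93593}{29690} + \frac{23278}{499}\right) = -180520 + \frac{737826727}{14815310} = - \frac{2673721934473}{14815310}$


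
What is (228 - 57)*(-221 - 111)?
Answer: -56772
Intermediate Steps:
(228 - 57)*(-221 - 111) = 171*(-332) = -56772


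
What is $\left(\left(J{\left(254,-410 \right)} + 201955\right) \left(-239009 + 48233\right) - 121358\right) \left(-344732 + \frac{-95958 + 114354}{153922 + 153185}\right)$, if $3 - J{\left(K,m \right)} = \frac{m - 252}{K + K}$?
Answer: $\frac{57560084226980679354320}{4333621} \approx 1.3282 \cdot 10^{16}$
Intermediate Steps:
$J{\left(K,m \right)} = 3 - \frac{-252 + m}{2 K}$ ($J{\left(K,m \right)} = 3 - \frac{m - 252}{K + K} = 3 - \frac{-252 + m}{2 K}$)
$\left(\left(J{\left(254,-410 \right)} + 201955\right) \left(-239009 + 48233\right) - 121358\right) \left(-344732 + \frac{-95958 + 114354}{153922 + 153185}\right) = \left(\left(\frac{252 - -410 + 6 \cdot 254}{2 \cdot 254} + 201955\right) \left(-239009 + 48233\right) - 121358\right) \left(-344732 + \frac{-95958 + 114354}{153922 + 153185}\right) = \left(\left(\frac{1}{2} \cdot \frac{1}{254} \left(252 + 410 + 1524\right) + 201955\right) \left(-190776\right) - 121358\right) \left(-344732 + \frac{18396}{307107}\right) = \left(\left(\frac{1}{2} \cdot \frac{1}{254} \cdot 2186 + 201955\right) \left(-190776\right) - 121358\right) \left(-344732 + 18396 \cdot \frac{1}{307107}\right) = \left(\left(\frac{1093}{254} + 201955\right) \left(-190776\right) - 121358\right) \left(-344732 + \frac{2044}{34123}\right) = \left(\frac{51297663}{254} \left(-190776\right) - 121358\right) \left(- \frac{11763287992}{34123}\right) = \left(- \frac{4893181478244}{127} - 121358\right) \left(- \frac{11763287992}{34123}\right) = \left(- \frac{4893196890710}{127}\right) \left(- \frac{11763287992}{34123}\right) = \frac{57560084226980679354320}{4333621}$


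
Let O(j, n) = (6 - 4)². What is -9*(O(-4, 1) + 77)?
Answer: -729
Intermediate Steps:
O(j, n) = 4 (O(j, n) = 2² = 4)
-9*(O(-4, 1) + 77) = -9*(4 + 77) = -9*81 = -729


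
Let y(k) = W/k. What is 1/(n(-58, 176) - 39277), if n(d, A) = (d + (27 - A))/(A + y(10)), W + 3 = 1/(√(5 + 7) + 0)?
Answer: -1455043887479/57151473020606243 - 4140*√3/57151473020606243 ≈ -2.5459e-5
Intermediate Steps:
W = -3 + √3/6 (W = -3 + 1/(√(5 + 7) + 0) = -3 + 1/(√12 + 0) = -3 + 1/(2*√3 + 0) = -3 + 1/(2*√3) = -3 + √3/6 ≈ -2.7113)
y(k) = (-3 + √3/6)/k
n(d, A) = (27 + d - A)/(-3/10 + A + √3/60) (n(d, A) = (d + (27 - A))/(A + (⅙)*(-18 + √3)/10) = (27 + d - A)/(A + (⅙)*(⅒)*(-18 + √3)) = (27 + d - A)/(A + (-3/10 + √3/60)) = (27 + d - A)/(-3/10 + A + √3/60))
1/(n(-58, 176) - 39277) = 1/(60*(27 - 58 - 1*176)/(-18 + √3 + 60*176) - 39277) = 1/(60*(27 - 58 - 176)/(-18 + √3 + 10560) - 39277) = 1/(60*(-207)/(10542 + √3) - 39277) = 1/(-12420/(10542 + √3) - 39277) = 1/(-39277 - 12420/(10542 + √3))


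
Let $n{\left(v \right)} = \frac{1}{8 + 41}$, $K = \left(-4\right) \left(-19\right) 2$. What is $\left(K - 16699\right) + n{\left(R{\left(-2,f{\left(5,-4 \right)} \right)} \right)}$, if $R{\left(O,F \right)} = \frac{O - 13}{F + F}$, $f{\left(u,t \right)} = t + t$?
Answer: $- \frac{810802}{49} \approx -16547.0$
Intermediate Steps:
$f{\left(u,t \right)} = 2 t$
$R{\left(O,F \right)} = \frac{-13 + O}{2 F}$
$K = 152$ ($K = 76 \cdot 2 = 152$)
$n{\left(v \right)} = \frac{1}{49}$
$\left(K - 16699\right) + n{\left(R{\left(-2,f{\left(5,-4 \right)} \right)} \right)} = \left(152 - 16699\right) + \frac{1}{49} = -16547 + \frac{1}{49} = - \frac{810802}{49}$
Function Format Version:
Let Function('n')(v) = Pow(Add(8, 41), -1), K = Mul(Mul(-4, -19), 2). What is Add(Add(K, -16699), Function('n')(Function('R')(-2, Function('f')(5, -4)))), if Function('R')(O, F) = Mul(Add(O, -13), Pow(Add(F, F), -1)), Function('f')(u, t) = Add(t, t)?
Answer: Rational(-810802, 49) ≈ -16547.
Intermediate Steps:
Function('f')(u, t) = Mul(2, t)
Function('R')(O, F) = Mul(Rational(1, 2), Pow(F, -1), Add(-13, O)) (Function('R')(O, F) = Mul(Add(-13, O), Pow(Mul(2, F), -1)) = Mul(Add(-13, O), Mul(Rational(1, 2), Pow(F, -1))) = Mul(Rational(1, 2), Pow(F, -1), Add(-13, O)))
K = 152 (K = Mul(76, 2) = 152)
Function('n')(v) = Rational(1, 49) (Function('n')(v) = Pow(49, -1) = Rational(1, 49))
Add(Add(K, -16699), Function('n')(Function('R')(-2, Function('f')(5, -4)))) = Add(Add(152, -16699), Rational(1, 49)) = Add(-16547, Rational(1, 49)) = Rational(-810802, 49)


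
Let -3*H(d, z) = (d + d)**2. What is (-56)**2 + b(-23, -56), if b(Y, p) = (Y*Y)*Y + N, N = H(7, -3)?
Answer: -27289/3 ≈ -9096.3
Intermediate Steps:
H(d, z) = -4*d**2/3 (H(d, z) = -(d + d)**2/3 = -4*d**2/3)
N = -196/3 (N = -4/3*7**2 = -4/3*49 = -196/3 ≈ -65.333)
b(Y, p) = -196/3 + Y**3 (b(Y, p) = (Y*Y)*Y - 196/3 = Y**2*Y - 196/3 = Y**3 - 196/3 = -196/3 + Y**3)
(-56)**2 + b(-23, -56) = (-56)**2 + (-196/3 + (-23)**3) = 3136 + (-196/3 - 12167) = 3136 - 36697/3 = -27289/3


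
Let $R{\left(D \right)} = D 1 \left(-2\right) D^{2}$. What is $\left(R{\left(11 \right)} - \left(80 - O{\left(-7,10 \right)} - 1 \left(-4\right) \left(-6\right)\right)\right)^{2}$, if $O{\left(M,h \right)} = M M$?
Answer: $7123561$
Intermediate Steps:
$O{\left(M,h \right)} = M^{2}$
$R{\left(D \right)} = - 2 D^{3}$ ($R{\left(D \right)} = D \left(-2\right) D^{2} = - 2 D D^{2} = - 2 D^{3}$)
$\left(R{\left(11 \right)} - \left(80 - O{\left(-7,10 \right)} - 1 \left(-4\right) \left(-6\right)\right)\right)^{2} = \left(- 2 \cdot 11^{3} - \left(80 - 49 - 1 \left(-4\right) \left(-6\right)\right)\right)^{2} = \left(\left(-2\right) 1331 + \left(\left(\left(2 - -24\right) - 82\right) + 49\right)\right)^{2} = \left(-2662 + \left(\left(\left(2 + 24\right) - 82\right) + 49\right)\right)^{2} = \left(-2662 + \left(\left(26 - 82\right) + 49\right)\right)^{2} = \left(-2662 + \left(-56 + 49\right)\right)^{2} = \left(-2662 - 7\right)^{2} = \left(-2669\right)^{2} = 7123561$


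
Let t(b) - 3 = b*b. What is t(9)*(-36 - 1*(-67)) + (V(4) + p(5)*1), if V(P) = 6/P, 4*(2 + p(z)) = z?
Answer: 10419/4 ≈ 2604.8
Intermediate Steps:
p(z) = -2 + z/4
t(b) = 3 + b**2 (t(b) = 3 + b*b = 3 + b**2)
t(9)*(-36 - 1*(-67)) + (V(4) + p(5)*1) = (3 + 9**2)*(-36 - 1*(-67)) + (6/4 + (-2 + (1/4)*5)*1) = (3 + 81)*(-36 + 67) + (6*(1/4) + (-2 + 5/4)*1) = 84*31 + (3/2 - 3/4*1) = 2604 + (3/2 - 3/4) = 2604 + 3/4 = 10419/4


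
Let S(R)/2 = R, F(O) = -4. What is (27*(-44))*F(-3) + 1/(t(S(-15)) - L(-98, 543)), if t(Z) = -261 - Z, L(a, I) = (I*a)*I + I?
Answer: 137306321857/28894428 ≈ 4752.0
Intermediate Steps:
S(R) = 2*R
L(a, I) = I + a*I**2 (L(a, I) = a*I**2 + I = I + a*I**2)
(27*(-44))*F(-3) + 1/(t(S(-15)) - L(-98, 543)) = (27*(-44))*(-4) + 1/((-261 - 2*(-15)) - 543*(1 + 543*(-98))) = -1188*(-4) + 1/((-261 - 1*(-30)) - 543*(1 - 53214)) = 4752 + 1/((-261 + 30) - 543*(-53213)) = 4752 + 1/(-231 - 1*(-28894659)) = 4752 + 1/(-231 + 28894659) = 4752 + 1/28894428 = 137306321857/28894428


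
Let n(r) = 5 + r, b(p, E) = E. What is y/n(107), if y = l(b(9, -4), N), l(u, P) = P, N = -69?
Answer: -69/112 ≈ -0.61607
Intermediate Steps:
y = -69
y/n(107) = -69/(5 + 107) = -69/112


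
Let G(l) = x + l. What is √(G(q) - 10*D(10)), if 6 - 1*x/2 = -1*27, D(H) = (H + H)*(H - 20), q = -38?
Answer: 26*√3 ≈ 45.033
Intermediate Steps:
D(H) = 2*H*(-20 + H) (D(H) = (2*H)*(-20 + H) = 2*H*(-20 + H))
x = 66 (x = 12 - (-2)*27 = 12 - 2*(-27) = 12 + 54 = 66)
G(l) = 66 + l
√(G(q) - 10*D(10)) = √((66 - 38) - 20*10*(-20 + 10)) = √(28 - 20*10*(-10)) = √(28 - 10*(-200)) = √(28 + 2000) = √2028 = 26*√3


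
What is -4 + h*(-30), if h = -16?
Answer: 476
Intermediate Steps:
-4 + h*(-30) = -4 - 16*(-30) = -4 + 480 = 476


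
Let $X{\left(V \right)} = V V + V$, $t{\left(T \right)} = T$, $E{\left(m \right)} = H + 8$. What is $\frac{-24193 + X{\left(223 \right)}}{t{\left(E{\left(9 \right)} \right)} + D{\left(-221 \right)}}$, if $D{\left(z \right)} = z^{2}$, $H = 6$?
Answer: $\frac{25759}{48855} \approx 0.52725$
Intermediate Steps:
$E{\left(m \right)} = 14$ ($E{\left(m \right)} = 6 + 8 = 14$)
$X{\left(V \right)} = V + V^{2}$ ($X{\left(V \right)} = V^{2} + V = V + V^{2}$)
$\frac{-24193 + X{\left(223 \right)}}{t{\left(E{\left(9 \right)} \right)} + D{\left(-221 \right)}} = \frac{-24193 + 223 \left(1 + 223\right)}{14 + \left(-221\right)^{2}} = \frac{-24193 + 223 \cdot 224}{14 + 48841} = \frac{-24193 + 49952}{48855} = 25759 \cdot \frac{1}{48855} = \frac{25759}{48855}$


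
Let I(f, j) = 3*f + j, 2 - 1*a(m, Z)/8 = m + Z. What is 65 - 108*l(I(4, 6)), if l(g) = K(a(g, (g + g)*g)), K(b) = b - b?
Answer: 65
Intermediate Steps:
a(m, Z) = 16 - 8*Z - 8*m (a(m, Z) = 16 - 8*(m + Z) = 16 - 8*(Z + m) = 16 + (-8*Z - 8*m) = 16 - 8*Z - 8*m)
K(b) = 0
I(f, j) = j + 3*f
l(g) = 0
65 - 108*l(I(4, 6)) = 65 - 108*0 = 65 + 0 = 65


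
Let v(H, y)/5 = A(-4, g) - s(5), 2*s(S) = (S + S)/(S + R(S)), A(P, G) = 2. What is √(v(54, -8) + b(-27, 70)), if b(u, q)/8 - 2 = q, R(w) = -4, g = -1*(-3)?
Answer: √561 ≈ 23.685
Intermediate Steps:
g = 3
b(u, q) = 16 + 8*q
s(S) = S/(-4 + S) (s(S) = ((S + S)/(S - 4))/2 = ((2*S)/(-4 + S))/2 = (2*S/(-4 + S))/2 = S/(-4 + S))
v(H, y) = -15 (v(H, y) = 5*(2 - 5/(-4 + 5)) = 5*(2 - 5/1) = 5*(2 - 5) = 5*(-3) = -15)
√(v(54, -8) + b(-27, 70)) = √(-15 + (16 + 8*70)) = √(-15 + (16 + 560)) = √(-15 + 576) = √561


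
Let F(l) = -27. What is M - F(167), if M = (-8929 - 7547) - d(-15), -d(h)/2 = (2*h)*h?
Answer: -15549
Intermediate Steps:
d(h) = -4*h² (d(h) = -2*2*h*h = -4*h²)
M = -15576 (M = (-8929 - 7547) - (-4)*(-15)² = -16476 - (-4)*225 = -16476 - 1*(-900) = -16476 + 900 = -15576)
M - F(167) = -15576 - 1*(-27) = -15576 + 27 = -15549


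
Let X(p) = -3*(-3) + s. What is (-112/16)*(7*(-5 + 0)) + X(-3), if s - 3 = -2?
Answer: 255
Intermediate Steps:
s = 1 (s = 3 - 2 = 1)
X(p) = 10 (X(p) = -3*(-3) + 1 = 9 + 1 = 10)
(-112/16)*(7*(-5 + 0)) + X(-3) = (-112/16)*(7*(-5 + 0)) + 10 = (-112*1/16)*(7*(-5)) + 10 = -7*(-35) + 10 = 245 + 10 = 255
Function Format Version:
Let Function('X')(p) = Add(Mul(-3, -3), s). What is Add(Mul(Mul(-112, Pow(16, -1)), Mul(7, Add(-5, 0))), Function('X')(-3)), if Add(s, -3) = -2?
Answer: 255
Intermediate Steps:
s = 1 (s = Add(3, -2) = 1)
Function('X')(p) = 10 (Function('X')(p) = Add(Mul(-3, -3), 1) = Add(9, 1) = 10)
Add(Mul(Mul(-112, Pow(16, -1)), Mul(7, Add(-5, 0))), Function('X')(-3)) = Add(Mul(Mul(-112, Pow(16, -1)), Mul(7, Add(-5, 0))), 10) = Add(Mul(Mul(-112, Rational(1, 16)), Mul(7, -5)), 10) = Add(Mul(-7, -35), 10) = Add(245, 10) = 255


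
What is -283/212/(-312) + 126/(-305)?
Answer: -8247829/20173920 ≈ -0.40884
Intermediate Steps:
-283/212/(-312) + 126/(-305) = -283*1/212*(-1/312) + 126*(-1/305) = -283/212*(-1/312) - 126/305 = 283/66144 - 126/305 = -8247829/20173920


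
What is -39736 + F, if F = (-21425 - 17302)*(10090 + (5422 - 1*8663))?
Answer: -265280959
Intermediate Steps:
F = -265241223 (F = -38727*(10090 + (5422 - 8663)) = -38727*(10090 - 3241) = -38727*6849 = -265241223)
-39736 + F = -39736 - 265241223 = -265280959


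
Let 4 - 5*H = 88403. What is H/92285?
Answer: -88399/461425 ≈ -0.19158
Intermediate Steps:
H = -88399/5 (H = ⅘ - ⅕*88403 = ⅘ - 88403/5 = -88399/5 ≈ -17680.)
H/92285 = -88399/5/92285 = -88399/5*1/92285 = -88399/461425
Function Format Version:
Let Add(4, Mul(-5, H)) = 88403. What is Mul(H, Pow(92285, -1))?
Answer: Rational(-88399, 461425) ≈ -0.19158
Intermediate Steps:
H = Rational(-88399, 5) (H = Add(Rational(4, 5), Mul(Rational(-1, 5), 88403)) = Add(Rational(4, 5), Rational(-88403, 5)) = Rational(-88399, 5) ≈ -17680.)
Mul(H, Pow(92285, -1)) = Mul(Rational(-88399, 5), Pow(92285, -1)) = Mul(Rational(-88399, 5), Rational(1, 92285)) = Rational(-88399, 461425)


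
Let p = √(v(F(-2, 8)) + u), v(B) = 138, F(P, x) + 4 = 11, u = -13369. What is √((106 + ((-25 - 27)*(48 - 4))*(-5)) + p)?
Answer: √(11546 + I*√13231) ≈ 107.45 + 0.5352*I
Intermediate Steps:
F(P, x) = 7 (F(P, x) = -4 + 11 = 7)
p = I*√13231 (p = √(138 - 13369) = √(-13231) = I*√13231 ≈ 115.03*I)
√((106 + ((-25 - 27)*(48 - 4))*(-5)) + p) = √((106 + ((-25 - 27)*(48 - 4))*(-5)) + I*√13231) = √((106 - 52*44*(-5)) + I*√13231) = √((106 - 2288*(-5)) + I*√13231) = √((106 + 11440) + I*√13231) = √(11546 + I*√13231)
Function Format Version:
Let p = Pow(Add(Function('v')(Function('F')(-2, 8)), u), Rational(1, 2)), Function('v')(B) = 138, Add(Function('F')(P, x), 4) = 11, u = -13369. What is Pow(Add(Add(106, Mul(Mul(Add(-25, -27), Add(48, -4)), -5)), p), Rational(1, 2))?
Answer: Pow(Add(11546, Mul(I, Pow(13231, Rational(1, 2)))), Rational(1, 2)) ≈ Add(107.45, Mul(0.5352, I))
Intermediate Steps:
Function('F')(P, x) = 7 (Function('F')(P, x) = Add(-4, 11) = 7)
p = Mul(I, Pow(13231, Rational(1, 2))) (p = Pow(Add(138, -13369), Rational(1, 2)) = Pow(-13231, Rational(1, 2)) = Mul(I, Pow(13231, Rational(1, 2))) ≈ Mul(115.03, I))
Pow(Add(Add(106, Mul(Mul(Add(-25, -27), Add(48, -4)), -5)), p), Rational(1, 2)) = Pow(Add(Add(106, Mul(Mul(Add(-25, -27), Add(48, -4)), -5)), Mul(I, Pow(13231, Rational(1, 2)))), Rational(1, 2)) = Pow(Add(Add(106, Mul(Mul(-52, 44), -5)), Mul(I, Pow(13231, Rational(1, 2)))), Rational(1, 2)) = Pow(Add(Add(106, Mul(-2288, -5)), Mul(I, Pow(13231, Rational(1, 2)))), Rational(1, 2)) = Pow(Add(Add(106, 11440), Mul(I, Pow(13231, Rational(1, 2)))), Rational(1, 2)) = Pow(Add(11546, Mul(I, Pow(13231, Rational(1, 2)))), Rational(1, 2))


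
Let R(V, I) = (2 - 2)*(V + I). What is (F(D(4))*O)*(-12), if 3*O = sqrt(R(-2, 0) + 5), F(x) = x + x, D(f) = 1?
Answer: -8*sqrt(5) ≈ -17.889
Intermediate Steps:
R(V, I) = 0 (R(V, I) = 0*(I + V) = 0)
F(x) = 2*x
O = sqrt(5)/3 (O = sqrt(0 + 5)/3 = sqrt(5)/3 ≈ 0.74536)
(F(D(4))*O)*(-12) = ((2*1)*(sqrt(5)/3))*(-12) = (2*(sqrt(5)/3))*(-12) = (2*sqrt(5)/3)*(-12) = -8*sqrt(5)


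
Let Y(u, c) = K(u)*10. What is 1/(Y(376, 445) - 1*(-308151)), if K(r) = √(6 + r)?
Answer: 308151/94957000601 - 10*√382/94957000601 ≈ 3.2431e-6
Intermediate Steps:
Y(u, c) = 10*√(6 + u) (Y(u, c) = √(6 + u)*10 = 10*√(6 + u))
1/(Y(376, 445) - 1*(-308151)) = 1/(10*√(6 + 376) - 1*(-308151)) = 1/(10*√382 + 308151) = 1/(308151 + 10*√382)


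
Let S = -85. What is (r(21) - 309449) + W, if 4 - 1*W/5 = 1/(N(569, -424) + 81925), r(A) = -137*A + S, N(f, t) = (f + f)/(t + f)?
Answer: -3711287239558/11880263 ≈ -3.1239e+5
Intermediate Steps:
N(f, t) = 2*f/(f + t) (N(f, t) = (2*f)/(f + t) = 2*f/(f + t))
r(A) = -85 - 137*A (r(A) = -137*A - 85 = -85 - 137*A)
W = 237604535/11880263 (W = 20 - 5/(2*569/(569 - 424) + 81925) = 20 - 5/(2*569/145 + 81925) = 20 - 5/(2*569*(1/145) + 81925) = 20 - 5/(1138/145 + 81925) = 20 - 5/11880263/145 = 20 - 5*145/11880263 = 20 - 725/11880263 = 237604535/11880263 ≈ 20.000)
(r(21) - 309449) + W = ((-85 - 137*21) - 309449) + 237604535/11880263 = ((-85 - 2877) - 309449) + 237604535/11880263 = (-2962 - 309449) + 237604535/11880263 = -312411 + 237604535/11880263 = -3711287239558/11880263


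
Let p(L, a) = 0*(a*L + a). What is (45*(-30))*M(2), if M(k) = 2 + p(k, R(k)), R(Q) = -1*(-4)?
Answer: -2700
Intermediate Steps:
R(Q) = 4
p(L, a) = 0 (p(L, a) = 0*(L*a + a) = 0*(a + L*a) = 0)
M(k) = 2 (M(k) = 2 + 0 = 2)
(45*(-30))*M(2) = (45*(-30))*2 = -1350*2 = -2700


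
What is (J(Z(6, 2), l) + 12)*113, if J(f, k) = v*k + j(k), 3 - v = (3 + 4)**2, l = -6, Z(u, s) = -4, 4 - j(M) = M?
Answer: 33674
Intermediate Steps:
j(M) = 4 - M
v = -46 (v = 3 - (3 + 4)**2 = 3 - 1*7**2 = 3 - 1*49 = 3 - 49 = -46)
J(f, k) = 4 - 47*k (J(f, k) = -46*k + (4 - k) = 4 - 47*k)
(J(Z(6, 2), l) + 12)*113 = ((4 - 47*(-6)) + 12)*113 = ((4 + 282) + 12)*113 = (286 + 12)*113 = 298*113 = 33674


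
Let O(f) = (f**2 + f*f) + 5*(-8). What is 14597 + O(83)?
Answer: 28335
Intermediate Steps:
O(f) = -40 + 2*f**2 (O(f) = (f**2 + f**2) - 40 = 2*f**2 - 40 = -40 + 2*f**2)
14597 + O(83) = 14597 + (-40 + 2*83**2) = 14597 + (-40 + 2*6889) = 14597 + (-40 + 13778) = 14597 + 13738 = 28335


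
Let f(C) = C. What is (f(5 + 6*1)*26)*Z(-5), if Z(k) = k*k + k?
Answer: 5720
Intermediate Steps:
Z(k) = k + k² (Z(k) = k² + k = k + k²)
(f(5 + 6*1)*26)*Z(-5) = ((5 + 6*1)*26)*(-5*(1 - 5)) = ((5 + 6)*26)*(-5*(-4)) = (11*26)*20 = 286*20 = 5720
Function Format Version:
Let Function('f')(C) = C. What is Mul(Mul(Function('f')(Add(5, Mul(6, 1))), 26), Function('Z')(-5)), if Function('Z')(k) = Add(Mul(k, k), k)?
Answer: 5720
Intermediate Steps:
Function('Z')(k) = Add(k, Pow(k, 2)) (Function('Z')(k) = Add(Pow(k, 2), k) = Add(k, Pow(k, 2)))
Mul(Mul(Function('f')(Add(5, Mul(6, 1))), 26), Function('Z')(-5)) = Mul(Mul(Add(5, Mul(6, 1)), 26), Mul(-5, Add(1, -5))) = Mul(Mul(Add(5, 6), 26), Mul(-5, -4)) = Mul(Mul(11, 26), 20) = Mul(286, 20) = 5720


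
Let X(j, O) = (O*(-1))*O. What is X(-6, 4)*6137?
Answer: -98192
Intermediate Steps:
X(j, O) = -O² (X(j, O) = (-O)*O = -O²)
X(-6, 4)*6137 = -1*4²*6137 = -1*16*6137 = -16*6137 = -98192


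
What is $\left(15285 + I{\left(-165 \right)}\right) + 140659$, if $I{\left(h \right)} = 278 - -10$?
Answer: $156232$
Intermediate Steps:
$I{\left(h \right)} = 288$ ($I{\left(h \right)} = 278 + 10 = 288$)
$\left(15285 + I{\left(-165 \right)}\right) + 140659 = \left(15285 + 288\right) + 140659 = 15573 + 140659 = 156232$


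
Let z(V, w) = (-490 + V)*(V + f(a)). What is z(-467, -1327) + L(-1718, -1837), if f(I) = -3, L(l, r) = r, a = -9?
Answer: 447953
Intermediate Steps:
z(V, w) = (-490 + V)*(-3 + V) (z(V, w) = (-490 + V)*(V - 3) = (-490 + V)*(-3 + V))
z(-467, -1327) + L(-1718, -1837) = (1470 + (-467)**2 - 493*(-467)) - 1837 = (1470 + 218089 + 230231) - 1837 = 449790 - 1837 = 447953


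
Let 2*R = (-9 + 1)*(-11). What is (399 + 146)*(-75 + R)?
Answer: -16895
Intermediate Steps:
R = 44 (R = ((-9 + 1)*(-11))/2 = (-8*(-11))/2 = (½)*88 = 44)
(399 + 146)*(-75 + R) = (399 + 146)*(-75 + 44) = 545*(-31) = -16895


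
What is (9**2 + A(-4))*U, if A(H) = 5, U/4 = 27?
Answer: 9288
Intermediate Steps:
U = 108 (U = 4*27 = 108)
(9**2 + A(-4))*U = (9**2 + 5)*108 = (81 + 5)*108 = 86*108 = 9288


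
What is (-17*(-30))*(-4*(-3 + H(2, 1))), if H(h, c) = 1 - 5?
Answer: 14280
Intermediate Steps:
H(h, c) = -4
(-17*(-30))*(-4*(-3 + H(2, 1))) = (-17*(-30))*(-4*(-3 - 4)) = 510*(-4*(-7)) = 510*28 = 14280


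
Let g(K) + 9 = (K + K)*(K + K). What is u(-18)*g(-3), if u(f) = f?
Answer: -486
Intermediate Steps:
g(K) = -9 + 4*K² (g(K) = -9 + (K + K)*(K + K) = -9 + (2*K)*(2*K) = -9 + 4*K²)
u(-18)*g(-3) = -18*(-9 + 4*(-3)²) = -18*(-9 + 4*9) = -18*(-9 + 36) = -18*27 = -486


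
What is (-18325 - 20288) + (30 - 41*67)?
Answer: -41330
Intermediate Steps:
(-18325 - 20288) + (30 - 41*67) = -38613 + (30 - 2747) = -38613 - 2717 = -41330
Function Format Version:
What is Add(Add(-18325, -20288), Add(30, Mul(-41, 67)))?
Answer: -41330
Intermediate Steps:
Add(Add(-18325, -20288), Add(30, Mul(-41, 67))) = Add(-38613, Add(30, -2747)) = Add(-38613, -2717) = -41330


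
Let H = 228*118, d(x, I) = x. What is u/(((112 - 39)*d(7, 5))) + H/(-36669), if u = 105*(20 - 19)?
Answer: -471319/892279 ≈ -0.52822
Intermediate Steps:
H = 26904
u = 105 (u = 105*1 = 105)
u/(((112 - 39)*d(7, 5))) + H/(-36669) = 105/(((112 - 39)*7)) + 26904/(-36669) = 105/((73*7)) + 26904*(-1/36669) = 105/511 - 8968/12223 = 105*(1/511) - 8968/12223 = 15/73 - 8968/12223 = -471319/892279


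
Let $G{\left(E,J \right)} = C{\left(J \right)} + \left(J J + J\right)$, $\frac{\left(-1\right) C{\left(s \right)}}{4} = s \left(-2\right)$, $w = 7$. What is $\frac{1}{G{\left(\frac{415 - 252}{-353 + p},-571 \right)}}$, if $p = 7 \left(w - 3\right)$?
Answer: $\frac{1}{320902} \approx 3.1162 \cdot 10^{-6}$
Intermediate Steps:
$p = 28$ ($p = 7 \left(7 - 3\right) = 7 \cdot 4 = 28$)
$C{\left(s \right)} = 8 s$ ($C{\left(s \right)} = - 4 s \left(-2\right) = - 4 \left(- 2 s\right) = 8 s$)
$G{\left(E,J \right)} = J^{2} + 9 J$ ($G{\left(E,J \right)} = 8 J + \left(J J + J\right) = 8 J + \left(J^{2} + J\right) = 8 J + \left(J + J^{2}\right) = J^{2} + 9 J$)
$\frac{1}{G{\left(\frac{415 - 252}{-353 + p},-571 \right)}} = \frac{1}{\left(-571\right) \left(9 - 571\right)} = \frac{1}{\left(-571\right) \left(-562\right)} = \frac{1}{320902}$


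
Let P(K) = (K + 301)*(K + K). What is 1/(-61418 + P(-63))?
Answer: -1/91406 ≈ -1.0940e-5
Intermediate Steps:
P(K) = 2*K*(301 + K) (P(K) = (301 + K)*(2*K) = 2*K*(301 + K))
1/(-61418 + P(-63)) = 1/(-61418 + 2*(-63)*(301 - 63)) = 1/(-61418 + 2*(-63)*238) = 1/(-61418 - 29988) = 1/(-91406) = -1/91406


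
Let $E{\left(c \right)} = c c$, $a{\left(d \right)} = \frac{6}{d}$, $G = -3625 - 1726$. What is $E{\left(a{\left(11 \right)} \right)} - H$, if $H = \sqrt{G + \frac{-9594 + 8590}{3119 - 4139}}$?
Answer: $\frac{36}{121} - \frac{i \sqrt{347884770}}{255} \approx 0.29752 - 73.144 i$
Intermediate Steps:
$G = -5351$ ($G = -3625 - 1726 = -5351$)
$E{\left(c \right)} = c^{2}$
$H = \frac{i \sqrt{347884770}}{255}$ ($H = \sqrt{-5351 + \frac{-9594 + 8590}{3119 - 4139}} = \sqrt{-5351 - \frac{1004}{-1020}} = \sqrt{-5351 - - \frac{251}{255}} = \sqrt{-5351 + \frac{251}{255}} = \sqrt{- \frac{1364254}{255}} = \frac{i \sqrt{347884770}}{255} \approx 73.144 i$)
$E{\left(a{\left(11 \right)} \right)} - H = \left(\frac{6}{11}\right)^{2} - \frac{i \sqrt{347884770}}{255} = \frac{36}{121} - \frac{i \sqrt{347884770}}{255}$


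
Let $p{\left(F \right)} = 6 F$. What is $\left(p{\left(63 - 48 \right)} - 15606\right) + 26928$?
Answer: $11412$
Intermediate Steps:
$\left(p{\left(63 - 48 \right)} - 15606\right) + 26928 = \left(6 \left(63 - 48\right) - 15606\right) + 26928 = \left(6 \cdot 15 - 15606\right) + 26928 = \left(90 - 15606\right) + 26928 = -15516 + 26928 = 11412$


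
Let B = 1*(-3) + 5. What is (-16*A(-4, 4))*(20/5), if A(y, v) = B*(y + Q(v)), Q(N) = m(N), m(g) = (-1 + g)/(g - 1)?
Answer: 384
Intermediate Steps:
B = 2 (B = -3 + 5 = 2)
m(g) = 1 (m(g) = (-1 + g)/(-1 + g) = 1)
Q(N) = 1
A(y, v) = 2 + 2*y (A(y, v) = 2*(y + 1) = 2*(1 + y) = 2 + 2*y)
(-16*A(-4, 4))*(20/5) = (-16*(2 + 2*(-4)))*(20/5) = (-16*(2 - 8))*(20*(⅕)) = -16*(-6)*4 = 96*4 = 384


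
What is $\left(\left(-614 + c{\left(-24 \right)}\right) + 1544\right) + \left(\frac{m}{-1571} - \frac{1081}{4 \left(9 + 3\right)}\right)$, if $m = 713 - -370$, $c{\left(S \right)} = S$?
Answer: $\frac{66569413}{75408} \approx 882.79$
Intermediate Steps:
$m = 1083$ ($m = 713 + 370 = 1083$)
$\left(\left(-614 + c{\left(-24 \right)}\right) + 1544\right) + \left(\frac{m}{-1571} - \frac{1081}{4 \left(9 + 3\right)}\right) = \left(\left(-614 - 24\right) + 1544\right) + \left(\frac{1083}{-1571} - \frac{1081}{4 \left(9 + 3\right)}\right) = \left(-638 + 1544\right) + \left(1083 \left(- \frac{1}{1571}\right) - \frac{1081}{4 \cdot 12}\right) = 906 - \left(\frac{1083}{1571} + \frac{1081}{48}\right) = 906 - \frac{1750235}{75408} = \frac{66569413}{75408}$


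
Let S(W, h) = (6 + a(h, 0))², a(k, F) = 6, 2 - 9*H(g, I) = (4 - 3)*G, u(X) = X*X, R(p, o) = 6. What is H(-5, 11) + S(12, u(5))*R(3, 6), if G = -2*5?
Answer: 2596/3 ≈ 865.33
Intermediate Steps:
u(X) = X²
G = -10
H(g, I) = 4/3 (H(g, I) = 2/9 - (4 - 3)*(-10)/9 = 2/9 - (-10)/9 = 2/9 - ⅑*(-10) = 2/9 + 10/9 = 4/3)
S(W, h) = 144 (S(W, h) = (6 + 6)² = 12² = 144)
H(-5, 11) + S(12, u(5))*R(3, 6) = 4/3 + 144*6 = 4/3 + 864 = 2596/3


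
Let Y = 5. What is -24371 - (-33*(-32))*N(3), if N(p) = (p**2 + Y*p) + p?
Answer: -52883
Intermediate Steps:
N(p) = p**2 + 6*p (N(p) = (p**2 + 5*p) + p = p**2 + 6*p)
-24371 - (-33*(-32))*N(3) = -24371 - (-33*(-32))*3*(6 + 3) = -24371 - 1056*3*9 = -24371 - 1056*27 = -24371 - 1*28512 = -24371 - 28512 = -52883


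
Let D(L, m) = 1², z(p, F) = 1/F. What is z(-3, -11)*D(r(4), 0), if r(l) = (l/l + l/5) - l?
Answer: -1/11 ≈ -0.090909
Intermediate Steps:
r(l) = 1 - 4*l/5 (r(l) = (1 + l*(⅕)) - l = (1 + l/5) - l = 1 - 4*l/5)
D(L, m) = 1
z(-3, -11)*D(r(4), 0) = 1/(-11) = -1/11*1 = -1/11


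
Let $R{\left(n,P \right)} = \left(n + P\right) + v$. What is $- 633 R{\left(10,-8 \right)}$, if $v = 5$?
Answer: $-4431$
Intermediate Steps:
$R{\left(n,P \right)} = 5 + P + n$ ($R{\left(n,P \right)} = \left(n + P\right) + 5 = \left(P + n\right) + 5 = 5 + P + n$)
$- 633 R{\left(10,-8 \right)} = - 633 \left(5 - 8 + 10\right) = \left(-633\right) 7 = -4431$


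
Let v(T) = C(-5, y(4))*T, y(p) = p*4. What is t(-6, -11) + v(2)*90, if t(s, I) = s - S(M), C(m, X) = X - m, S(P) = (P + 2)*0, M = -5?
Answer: 3774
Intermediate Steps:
y(p) = 4*p
S(P) = 0 (S(P) = (2 + P)*0 = 0)
v(T) = 21*T (v(T) = (4*4 - 1*(-5))*T = (16 + 5)*T = 21*T)
t(s, I) = s (t(s, I) = s - 1*0 = s + 0 = s)
t(-6, -11) + v(2)*90 = -6 + (21*2)*90 = -6 + 42*90 = -6 + 3780 = 3774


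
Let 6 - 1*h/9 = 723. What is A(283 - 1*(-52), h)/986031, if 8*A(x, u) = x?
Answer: 335/7888248 ≈ 4.2468e-5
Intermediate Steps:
h = -6453 (h = 54 - 9*723 = 54 - 6507 = -6453)
A(x, u) = x/8
A(283 - 1*(-52), h)/986031 = ((283 - 1*(-52))/8)/986031 = ((283 + 52)/8)*(1/986031) = ((⅛)*335)*(1/986031) = (335/8)*(1/986031) = 335/7888248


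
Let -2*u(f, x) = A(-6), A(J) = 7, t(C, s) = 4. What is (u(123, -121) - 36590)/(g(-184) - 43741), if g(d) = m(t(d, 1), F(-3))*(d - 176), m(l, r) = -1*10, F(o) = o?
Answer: 73187/80282 ≈ 0.91162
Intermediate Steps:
u(f, x) = -7/2 (u(f, x) = -½*7 = -7/2)
m(l, r) = -10
g(d) = 1760 - 10*d (g(d) = -10*(d - 176) = -10*(-176 + d) = 1760 - 10*d)
(u(123, -121) - 36590)/(g(-184) - 43741) = (-7/2 - 36590)/((1760 - 10*(-184)) - 43741) = -73187/(2*((1760 + 1840) - 43741)) = -73187/(2*(3600 - 43741)) = -73187/2/(-40141) = -73187/2*(-1/40141) = 73187/80282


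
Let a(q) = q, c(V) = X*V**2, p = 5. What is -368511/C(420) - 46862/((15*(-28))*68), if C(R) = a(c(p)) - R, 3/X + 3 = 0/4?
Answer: 210910555/254184 ≈ 829.76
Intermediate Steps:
X = -1 (X = 3/(-3 + 0/4) = 3/(-3 + 0*(1/4)) = 3/(-3 + 0) = 3/(-3) = 3*(-1/3) = -1)
c(V) = -V**2
C(R) = -25 - R (C(R) = -1*5**2 - R = -1*25 - R = -25 - R)
-368511/C(420) - 46862/((15*(-28))*68) = -368511/(-25 - 1*420) - 46862/((15*(-28))*68) = -368511/(-25 - 420) - 46862/((-420*68)) = -368511/(-445) - 46862/(-28560) = -368511*(-1/445) - 46862*(-1/28560) = 368511/445 + 23431/14280 = 210910555/254184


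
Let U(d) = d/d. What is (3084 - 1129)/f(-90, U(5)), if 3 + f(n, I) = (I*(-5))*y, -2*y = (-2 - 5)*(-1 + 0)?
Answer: 3910/29 ≈ 134.83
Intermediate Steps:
y = -7/2 (y = -(-2 - 5)*(-1 + 0)/2 = -(-7)*(-1)/2 = -½*7 = -7/2 ≈ -3.5000)
U(d) = 1
f(n, I) = -3 + 35*I/2 (f(n, I) = -3 + (I*(-5))*(-7/2) = -3 - 5*I*(-7/2) = -3 + 35*I/2)
(3084 - 1129)/f(-90, U(5)) = (3084 - 1129)/(-3 + (35/2)*1) = 1955/(-3 + 35/2) = 1955/(29/2) = 1955*(2/29) = 3910/29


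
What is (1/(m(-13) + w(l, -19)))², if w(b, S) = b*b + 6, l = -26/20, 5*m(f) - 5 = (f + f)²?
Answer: 10000/207043321 ≈ 4.8299e-5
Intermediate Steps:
m(f) = 1 + 4*f²/5 (m(f) = 1 + (f + f)²/5 = 1 + (2*f)²/5 = 1 + (4*f²)/5 = 1 + 4*f²/5)
l = -13/10 (l = -26*1/20 = -13/10 ≈ -1.3000)
w(b, S) = 6 + b² (w(b, S) = b² + 6 = 6 + b²)
(1/(m(-13) + w(l, -19)))² = (1/((1 + (⅘)*(-13)²) + (6 + (-13/10)²)))² = (1/((1 + (⅘)*169) + (6 + 169/100)))² = (1/((1 + 676/5) + 769/100))² = (1/(681/5 + 769/100))² = (1/(14389/100))² = (100/14389)² = 10000/207043321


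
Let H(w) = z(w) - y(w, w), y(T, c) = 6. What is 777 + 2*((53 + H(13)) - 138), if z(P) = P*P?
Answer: 933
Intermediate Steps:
z(P) = P**2
H(w) = -6 + w**2 (H(w) = w**2 - 1*6 = w**2 - 6 = -6 + w**2)
777 + 2*((53 + H(13)) - 138) = 777 + 2*((53 + (-6 + 13**2)) - 138) = 777 + 2*((53 + (-6 + 169)) - 138) = 777 + 2*((53 + 163) - 138) = 777 + 2*(216 - 138) = 777 + 2*78 = 777 + 156 = 933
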